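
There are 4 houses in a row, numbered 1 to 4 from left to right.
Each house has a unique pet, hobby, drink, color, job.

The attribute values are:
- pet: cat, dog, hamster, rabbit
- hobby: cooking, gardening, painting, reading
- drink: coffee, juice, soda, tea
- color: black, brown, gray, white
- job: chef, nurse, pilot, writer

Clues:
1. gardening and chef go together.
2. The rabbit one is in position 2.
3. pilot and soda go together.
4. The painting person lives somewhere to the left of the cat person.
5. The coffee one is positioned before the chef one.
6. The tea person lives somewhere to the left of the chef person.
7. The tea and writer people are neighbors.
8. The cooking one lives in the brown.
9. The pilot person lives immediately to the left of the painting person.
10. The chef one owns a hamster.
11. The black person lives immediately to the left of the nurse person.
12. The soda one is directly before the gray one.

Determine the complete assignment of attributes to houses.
Solution:

House | Pet | Hobby | Drink | Color | Job
-----------------------------------------
  1   | dog | reading | soda | black | pilot
  2   | rabbit | painting | tea | gray | nurse
  3   | cat | cooking | coffee | brown | writer
  4   | hamster | gardening | juice | white | chef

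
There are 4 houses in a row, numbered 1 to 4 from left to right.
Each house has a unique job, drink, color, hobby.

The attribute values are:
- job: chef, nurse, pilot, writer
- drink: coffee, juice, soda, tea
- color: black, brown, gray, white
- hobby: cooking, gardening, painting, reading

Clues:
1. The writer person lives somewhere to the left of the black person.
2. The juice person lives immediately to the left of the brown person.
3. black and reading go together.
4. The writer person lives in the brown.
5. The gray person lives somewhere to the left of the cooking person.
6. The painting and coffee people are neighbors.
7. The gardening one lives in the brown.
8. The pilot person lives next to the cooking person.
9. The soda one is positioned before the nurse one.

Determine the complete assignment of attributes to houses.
Solution:

House | Job | Drink | Color | Hobby
-----------------------------------
  1   | chef | juice | gray | painting
  2   | writer | coffee | brown | gardening
  3   | pilot | soda | black | reading
  4   | nurse | tea | white | cooking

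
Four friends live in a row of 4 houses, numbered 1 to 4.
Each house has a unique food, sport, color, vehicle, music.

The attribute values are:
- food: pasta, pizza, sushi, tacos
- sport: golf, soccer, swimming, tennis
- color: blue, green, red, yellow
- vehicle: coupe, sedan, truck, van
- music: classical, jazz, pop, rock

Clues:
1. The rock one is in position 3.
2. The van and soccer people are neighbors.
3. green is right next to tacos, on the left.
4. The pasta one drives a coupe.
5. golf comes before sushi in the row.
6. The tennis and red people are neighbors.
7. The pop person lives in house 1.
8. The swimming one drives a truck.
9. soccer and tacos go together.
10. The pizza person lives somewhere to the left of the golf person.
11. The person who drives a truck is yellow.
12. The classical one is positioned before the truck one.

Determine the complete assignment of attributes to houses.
Solution:

House | Food | Sport | Color | Vehicle | Music
----------------------------------------------
  1   | pizza | tennis | green | van | pop
  2   | tacos | soccer | red | sedan | classical
  3   | pasta | golf | blue | coupe | rock
  4   | sushi | swimming | yellow | truck | jazz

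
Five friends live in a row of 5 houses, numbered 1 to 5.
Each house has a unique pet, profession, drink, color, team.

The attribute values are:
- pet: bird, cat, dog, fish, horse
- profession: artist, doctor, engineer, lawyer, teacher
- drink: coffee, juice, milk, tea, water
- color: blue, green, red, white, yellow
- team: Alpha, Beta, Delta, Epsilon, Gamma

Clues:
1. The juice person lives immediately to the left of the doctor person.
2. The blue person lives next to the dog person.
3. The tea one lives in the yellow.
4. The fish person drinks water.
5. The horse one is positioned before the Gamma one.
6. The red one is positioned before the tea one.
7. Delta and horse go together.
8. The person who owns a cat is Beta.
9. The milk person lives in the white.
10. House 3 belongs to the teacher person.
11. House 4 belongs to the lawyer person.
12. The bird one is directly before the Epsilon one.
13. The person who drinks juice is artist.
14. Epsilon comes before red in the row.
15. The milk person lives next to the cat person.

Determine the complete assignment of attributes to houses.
Solution:

House | Pet | Profession | Drink | Color | Team
-----------------------------------------------
  1   | bird | artist | juice | blue | Alpha
  2   | dog | doctor | milk | white | Epsilon
  3   | cat | teacher | coffee | red | Beta
  4   | horse | lawyer | tea | yellow | Delta
  5   | fish | engineer | water | green | Gamma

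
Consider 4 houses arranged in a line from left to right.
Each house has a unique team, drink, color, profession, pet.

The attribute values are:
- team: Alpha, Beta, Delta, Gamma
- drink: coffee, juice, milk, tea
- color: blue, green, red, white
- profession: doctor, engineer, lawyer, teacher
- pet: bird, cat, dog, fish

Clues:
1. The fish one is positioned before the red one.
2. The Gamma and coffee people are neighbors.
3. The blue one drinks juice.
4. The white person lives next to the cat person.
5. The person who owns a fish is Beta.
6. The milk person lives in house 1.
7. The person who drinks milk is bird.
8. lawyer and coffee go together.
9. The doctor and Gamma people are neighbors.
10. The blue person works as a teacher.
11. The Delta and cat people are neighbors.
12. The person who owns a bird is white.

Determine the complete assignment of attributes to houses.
Solution:

House | Team | Drink | Color | Profession | Pet
-----------------------------------------------
  1   | Delta | milk | white | doctor | bird
  2   | Gamma | juice | blue | teacher | cat
  3   | Beta | coffee | green | lawyer | fish
  4   | Alpha | tea | red | engineer | dog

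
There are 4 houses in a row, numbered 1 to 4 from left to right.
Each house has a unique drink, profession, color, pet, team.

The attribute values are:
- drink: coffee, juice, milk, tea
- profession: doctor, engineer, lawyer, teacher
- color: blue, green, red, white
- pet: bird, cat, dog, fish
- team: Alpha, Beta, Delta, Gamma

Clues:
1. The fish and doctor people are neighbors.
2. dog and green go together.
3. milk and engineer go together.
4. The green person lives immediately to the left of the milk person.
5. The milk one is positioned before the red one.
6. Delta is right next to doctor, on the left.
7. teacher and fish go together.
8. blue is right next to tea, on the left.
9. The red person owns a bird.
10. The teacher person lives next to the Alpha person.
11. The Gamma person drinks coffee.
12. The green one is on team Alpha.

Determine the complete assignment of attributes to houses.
Solution:

House | Drink | Profession | Color | Pet | Team
-----------------------------------------------
  1   | juice | teacher | blue | fish | Delta
  2   | tea | doctor | green | dog | Alpha
  3   | milk | engineer | white | cat | Beta
  4   | coffee | lawyer | red | bird | Gamma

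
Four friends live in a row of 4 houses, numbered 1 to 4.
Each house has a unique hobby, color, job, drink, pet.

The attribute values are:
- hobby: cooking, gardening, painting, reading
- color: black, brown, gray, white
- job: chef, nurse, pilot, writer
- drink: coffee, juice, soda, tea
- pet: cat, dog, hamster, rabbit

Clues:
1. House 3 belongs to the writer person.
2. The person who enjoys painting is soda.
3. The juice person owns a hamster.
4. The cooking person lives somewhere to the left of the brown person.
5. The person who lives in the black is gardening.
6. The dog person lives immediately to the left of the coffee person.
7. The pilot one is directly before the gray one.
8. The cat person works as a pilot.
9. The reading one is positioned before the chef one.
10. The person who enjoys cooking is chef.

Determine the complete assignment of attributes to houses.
Solution:

House | Hobby | Color | Job | Drink | Pet
-----------------------------------------
  1   | reading | white | pilot | tea | cat
  2   | cooking | gray | chef | juice | hamster
  3   | painting | brown | writer | soda | dog
  4   | gardening | black | nurse | coffee | rabbit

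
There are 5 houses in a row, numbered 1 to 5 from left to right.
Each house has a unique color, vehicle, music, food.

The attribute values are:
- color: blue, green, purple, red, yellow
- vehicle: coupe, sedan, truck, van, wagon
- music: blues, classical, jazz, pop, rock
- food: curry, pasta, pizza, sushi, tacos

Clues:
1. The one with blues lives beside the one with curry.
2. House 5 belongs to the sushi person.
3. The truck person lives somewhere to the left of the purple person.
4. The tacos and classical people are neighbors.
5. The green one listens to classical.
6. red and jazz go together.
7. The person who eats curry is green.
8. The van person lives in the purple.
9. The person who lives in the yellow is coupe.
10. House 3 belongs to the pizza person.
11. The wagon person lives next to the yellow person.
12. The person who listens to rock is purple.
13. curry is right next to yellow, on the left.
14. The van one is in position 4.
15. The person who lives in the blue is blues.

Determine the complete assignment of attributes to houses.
Solution:

House | Color | Vehicle | Music | Food
--------------------------------------
  1   | blue | truck | blues | tacos
  2   | green | wagon | classical | curry
  3   | yellow | coupe | pop | pizza
  4   | purple | van | rock | pasta
  5   | red | sedan | jazz | sushi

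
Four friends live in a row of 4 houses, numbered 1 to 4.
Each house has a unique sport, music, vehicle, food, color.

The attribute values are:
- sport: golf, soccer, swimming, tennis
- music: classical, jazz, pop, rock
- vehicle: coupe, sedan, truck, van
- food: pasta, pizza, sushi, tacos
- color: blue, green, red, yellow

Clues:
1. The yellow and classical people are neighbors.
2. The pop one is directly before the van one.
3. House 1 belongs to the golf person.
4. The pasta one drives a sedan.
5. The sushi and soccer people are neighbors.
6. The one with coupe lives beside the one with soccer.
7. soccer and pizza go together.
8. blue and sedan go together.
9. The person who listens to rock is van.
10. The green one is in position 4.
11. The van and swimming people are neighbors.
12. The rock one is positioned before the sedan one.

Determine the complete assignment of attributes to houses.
Solution:

House | Sport | Music | Vehicle | Food | Color
----------------------------------------------
  1   | golf | pop | coupe | sushi | red
  2   | soccer | rock | van | pizza | yellow
  3   | swimming | classical | sedan | pasta | blue
  4   | tennis | jazz | truck | tacos | green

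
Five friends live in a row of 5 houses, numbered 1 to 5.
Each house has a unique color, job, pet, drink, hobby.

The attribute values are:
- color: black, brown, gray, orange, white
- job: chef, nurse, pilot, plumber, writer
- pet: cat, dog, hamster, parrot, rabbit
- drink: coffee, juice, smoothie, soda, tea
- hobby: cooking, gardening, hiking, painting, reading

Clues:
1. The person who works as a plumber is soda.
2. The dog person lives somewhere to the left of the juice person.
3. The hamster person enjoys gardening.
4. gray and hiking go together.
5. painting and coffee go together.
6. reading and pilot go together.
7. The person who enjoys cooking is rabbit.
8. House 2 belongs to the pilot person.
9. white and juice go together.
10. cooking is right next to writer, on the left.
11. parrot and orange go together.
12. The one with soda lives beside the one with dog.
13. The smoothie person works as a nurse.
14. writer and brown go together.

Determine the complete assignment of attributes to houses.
Solution:

House | Color | Job | Pet | Drink | Hobby
-----------------------------------------
  1   | gray | nurse | cat | smoothie | hiking
  2   | orange | pilot | parrot | tea | reading
  3   | black | plumber | rabbit | soda | cooking
  4   | brown | writer | dog | coffee | painting
  5   | white | chef | hamster | juice | gardening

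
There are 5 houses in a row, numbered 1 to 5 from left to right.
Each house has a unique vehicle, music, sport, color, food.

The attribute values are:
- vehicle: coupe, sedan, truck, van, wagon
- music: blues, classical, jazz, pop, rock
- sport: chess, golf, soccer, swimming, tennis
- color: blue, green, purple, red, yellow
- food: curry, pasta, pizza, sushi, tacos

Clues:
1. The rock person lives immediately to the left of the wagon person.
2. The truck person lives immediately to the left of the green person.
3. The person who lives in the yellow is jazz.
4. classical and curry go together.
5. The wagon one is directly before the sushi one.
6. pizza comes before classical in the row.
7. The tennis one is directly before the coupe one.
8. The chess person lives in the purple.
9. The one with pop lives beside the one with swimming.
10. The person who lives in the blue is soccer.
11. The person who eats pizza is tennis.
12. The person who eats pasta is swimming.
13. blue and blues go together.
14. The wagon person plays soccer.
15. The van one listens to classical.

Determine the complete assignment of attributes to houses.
Solution:

House | Vehicle | Music | Sport | Color | Food
----------------------------------------------
  1   | truck | pop | tennis | red | pizza
  2   | coupe | rock | swimming | green | pasta
  3   | wagon | blues | soccer | blue | tacos
  4   | sedan | jazz | golf | yellow | sushi
  5   | van | classical | chess | purple | curry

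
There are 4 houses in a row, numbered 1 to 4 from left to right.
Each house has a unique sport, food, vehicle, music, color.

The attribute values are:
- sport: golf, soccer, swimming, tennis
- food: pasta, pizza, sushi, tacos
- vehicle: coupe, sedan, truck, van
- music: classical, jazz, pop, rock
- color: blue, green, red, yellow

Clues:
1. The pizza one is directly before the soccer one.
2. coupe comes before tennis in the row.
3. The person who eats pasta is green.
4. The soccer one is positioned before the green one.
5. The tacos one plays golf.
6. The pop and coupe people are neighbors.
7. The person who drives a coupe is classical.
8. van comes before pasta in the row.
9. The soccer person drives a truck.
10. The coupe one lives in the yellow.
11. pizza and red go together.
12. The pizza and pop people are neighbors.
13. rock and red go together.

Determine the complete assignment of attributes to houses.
Solution:

House | Sport | Food | Vehicle | Music | Color
----------------------------------------------
  1   | swimming | pizza | van | rock | red
  2   | soccer | sushi | truck | pop | blue
  3   | golf | tacos | coupe | classical | yellow
  4   | tennis | pasta | sedan | jazz | green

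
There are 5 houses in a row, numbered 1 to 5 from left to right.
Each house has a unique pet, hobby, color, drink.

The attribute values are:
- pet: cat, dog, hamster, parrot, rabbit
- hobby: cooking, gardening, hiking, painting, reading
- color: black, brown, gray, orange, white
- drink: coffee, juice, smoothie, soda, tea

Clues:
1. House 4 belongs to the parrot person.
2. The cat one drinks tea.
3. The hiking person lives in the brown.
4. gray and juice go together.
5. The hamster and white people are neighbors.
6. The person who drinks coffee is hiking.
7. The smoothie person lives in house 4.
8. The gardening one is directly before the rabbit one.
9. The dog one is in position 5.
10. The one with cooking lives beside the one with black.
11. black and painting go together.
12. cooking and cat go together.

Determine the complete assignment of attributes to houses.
Solution:

House | Pet | Hobby | Color | Drink
-----------------------------------
  1   | hamster | gardening | gray | juice
  2   | rabbit | reading | white | soda
  3   | cat | cooking | orange | tea
  4   | parrot | painting | black | smoothie
  5   | dog | hiking | brown | coffee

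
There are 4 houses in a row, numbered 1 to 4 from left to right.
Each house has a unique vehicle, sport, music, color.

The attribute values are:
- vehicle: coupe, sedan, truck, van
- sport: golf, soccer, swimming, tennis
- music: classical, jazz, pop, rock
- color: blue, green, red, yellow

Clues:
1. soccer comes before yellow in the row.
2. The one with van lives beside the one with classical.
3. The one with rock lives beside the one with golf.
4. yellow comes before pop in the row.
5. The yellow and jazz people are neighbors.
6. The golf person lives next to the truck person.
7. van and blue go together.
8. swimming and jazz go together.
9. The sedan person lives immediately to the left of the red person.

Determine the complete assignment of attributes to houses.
Solution:

House | Vehicle | Sport | Music | Color
---------------------------------------
  1   | van | soccer | rock | blue
  2   | sedan | golf | classical | yellow
  3   | truck | swimming | jazz | red
  4   | coupe | tennis | pop | green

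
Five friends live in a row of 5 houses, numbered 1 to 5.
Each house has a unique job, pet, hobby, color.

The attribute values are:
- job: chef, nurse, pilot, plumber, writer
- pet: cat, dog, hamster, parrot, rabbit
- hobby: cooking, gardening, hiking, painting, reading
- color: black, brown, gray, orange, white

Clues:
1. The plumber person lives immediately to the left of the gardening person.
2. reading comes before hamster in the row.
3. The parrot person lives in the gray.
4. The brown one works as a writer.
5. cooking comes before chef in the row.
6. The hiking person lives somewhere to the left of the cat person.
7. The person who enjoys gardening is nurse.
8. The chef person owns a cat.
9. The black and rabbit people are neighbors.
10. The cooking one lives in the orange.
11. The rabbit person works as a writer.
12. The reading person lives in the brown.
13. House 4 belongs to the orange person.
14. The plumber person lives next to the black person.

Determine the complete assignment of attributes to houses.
Solution:

House | Job | Pet | Hobby | Color
---------------------------------
  1   | plumber | parrot | hiking | gray
  2   | nurse | dog | gardening | black
  3   | writer | rabbit | reading | brown
  4   | pilot | hamster | cooking | orange
  5   | chef | cat | painting | white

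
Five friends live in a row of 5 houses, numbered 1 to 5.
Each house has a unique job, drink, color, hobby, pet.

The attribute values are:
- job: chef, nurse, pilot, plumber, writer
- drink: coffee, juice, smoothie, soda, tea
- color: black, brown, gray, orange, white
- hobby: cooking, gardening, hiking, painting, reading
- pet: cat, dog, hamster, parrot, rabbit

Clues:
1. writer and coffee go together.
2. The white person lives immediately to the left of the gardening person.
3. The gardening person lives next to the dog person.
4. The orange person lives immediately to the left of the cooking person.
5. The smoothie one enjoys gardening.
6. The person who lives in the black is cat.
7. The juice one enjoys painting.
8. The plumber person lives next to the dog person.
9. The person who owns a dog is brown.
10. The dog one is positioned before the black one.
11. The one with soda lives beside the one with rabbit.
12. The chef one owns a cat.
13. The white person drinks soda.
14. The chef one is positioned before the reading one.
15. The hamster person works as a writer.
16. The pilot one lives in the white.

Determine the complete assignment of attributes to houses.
Solution:

House | Job | Drink | Color | Hobby | Pet
-----------------------------------------
  1   | pilot | soda | white | hiking | parrot
  2   | plumber | smoothie | orange | gardening | rabbit
  3   | nurse | tea | brown | cooking | dog
  4   | chef | juice | black | painting | cat
  5   | writer | coffee | gray | reading | hamster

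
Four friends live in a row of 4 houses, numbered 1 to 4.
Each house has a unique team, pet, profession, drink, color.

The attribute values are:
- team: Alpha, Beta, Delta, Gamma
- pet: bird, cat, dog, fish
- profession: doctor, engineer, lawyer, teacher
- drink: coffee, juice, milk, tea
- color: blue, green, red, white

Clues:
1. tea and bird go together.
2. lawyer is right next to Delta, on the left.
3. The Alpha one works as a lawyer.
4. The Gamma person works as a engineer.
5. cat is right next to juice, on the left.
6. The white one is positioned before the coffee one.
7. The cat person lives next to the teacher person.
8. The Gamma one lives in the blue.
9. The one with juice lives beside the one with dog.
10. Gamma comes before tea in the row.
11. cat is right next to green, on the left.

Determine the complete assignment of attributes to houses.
Solution:

House | Team | Pet | Profession | Drink | Color
-----------------------------------------------
  1   | Alpha | cat | lawyer | milk | white
  2   | Delta | fish | teacher | juice | green
  3   | Gamma | dog | engineer | coffee | blue
  4   | Beta | bird | doctor | tea | red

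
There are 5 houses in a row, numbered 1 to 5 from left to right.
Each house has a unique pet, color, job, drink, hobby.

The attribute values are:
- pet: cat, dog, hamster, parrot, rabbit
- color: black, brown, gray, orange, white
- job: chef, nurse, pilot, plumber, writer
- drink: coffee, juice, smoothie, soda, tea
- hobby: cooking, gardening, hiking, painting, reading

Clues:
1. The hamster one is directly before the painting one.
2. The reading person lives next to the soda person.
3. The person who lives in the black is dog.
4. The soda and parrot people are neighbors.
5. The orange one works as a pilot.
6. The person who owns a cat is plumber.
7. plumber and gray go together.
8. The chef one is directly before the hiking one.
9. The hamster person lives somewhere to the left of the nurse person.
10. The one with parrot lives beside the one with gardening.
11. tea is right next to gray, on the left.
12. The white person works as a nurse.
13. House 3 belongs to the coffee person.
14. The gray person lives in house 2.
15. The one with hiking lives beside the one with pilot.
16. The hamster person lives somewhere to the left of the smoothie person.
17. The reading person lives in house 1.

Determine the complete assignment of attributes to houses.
Solution:

House | Pet | Color | Job | Drink | Hobby
-----------------------------------------
  1   | dog | black | chef | tea | reading
  2   | cat | gray | plumber | soda | hiking
  3   | parrot | orange | pilot | coffee | cooking
  4   | hamster | brown | writer | juice | gardening
  5   | rabbit | white | nurse | smoothie | painting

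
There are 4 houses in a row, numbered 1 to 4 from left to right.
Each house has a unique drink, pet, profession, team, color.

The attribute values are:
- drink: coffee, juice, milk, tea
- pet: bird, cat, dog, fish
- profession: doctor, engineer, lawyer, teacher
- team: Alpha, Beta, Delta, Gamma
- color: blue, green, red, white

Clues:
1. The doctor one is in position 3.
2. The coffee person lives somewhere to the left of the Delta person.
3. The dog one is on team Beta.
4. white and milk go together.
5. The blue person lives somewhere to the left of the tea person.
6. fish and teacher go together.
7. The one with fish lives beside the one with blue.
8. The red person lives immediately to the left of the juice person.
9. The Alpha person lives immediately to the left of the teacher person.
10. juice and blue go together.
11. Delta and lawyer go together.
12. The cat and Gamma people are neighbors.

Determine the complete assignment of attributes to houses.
Solution:

House | Drink | Pet | Profession | Team | Color
-----------------------------------------------
  1   | milk | cat | engineer | Alpha | white
  2   | coffee | fish | teacher | Gamma | red
  3   | juice | dog | doctor | Beta | blue
  4   | tea | bird | lawyer | Delta | green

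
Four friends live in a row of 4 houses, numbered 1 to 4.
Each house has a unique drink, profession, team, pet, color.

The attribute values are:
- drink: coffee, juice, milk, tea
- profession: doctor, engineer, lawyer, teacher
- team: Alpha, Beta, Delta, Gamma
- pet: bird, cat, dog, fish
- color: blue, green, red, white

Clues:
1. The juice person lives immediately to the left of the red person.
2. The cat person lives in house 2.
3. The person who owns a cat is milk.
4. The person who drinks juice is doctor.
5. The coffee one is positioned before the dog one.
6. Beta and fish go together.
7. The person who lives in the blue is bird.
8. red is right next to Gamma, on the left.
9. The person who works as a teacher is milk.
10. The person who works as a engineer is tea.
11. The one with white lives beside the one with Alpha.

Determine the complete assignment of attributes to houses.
Solution:

House | Drink | Profession | Team | Pet | Color
-----------------------------------------------
  1   | juice | doctor | Beta | fish | white
  2   | milk | teacher | Alpha | cat | red
  3   | coffee | lawyer | Gamma | bird | blue
  4   | tea | engineer | Delta | dog | green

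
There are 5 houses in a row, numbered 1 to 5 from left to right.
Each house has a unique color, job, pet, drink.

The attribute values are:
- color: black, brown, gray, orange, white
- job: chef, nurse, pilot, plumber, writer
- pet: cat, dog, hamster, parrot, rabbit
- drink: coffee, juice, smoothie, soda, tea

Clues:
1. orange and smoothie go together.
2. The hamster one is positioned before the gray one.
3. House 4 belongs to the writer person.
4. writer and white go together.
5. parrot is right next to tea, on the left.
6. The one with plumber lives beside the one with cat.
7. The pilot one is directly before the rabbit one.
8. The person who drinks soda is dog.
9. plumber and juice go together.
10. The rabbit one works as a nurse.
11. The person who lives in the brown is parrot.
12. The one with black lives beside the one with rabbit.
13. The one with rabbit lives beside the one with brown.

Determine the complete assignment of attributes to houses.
Solution:

House | Color | Job | Pet | Drink
---------------------------------
  1   | black | pilot | hamster | coffee
  2   | orange | nurse | rabbit | smoothie
  3   | brown | plumber | parrot | juice
  4   | white | writer | cat | tea
  5   | gray | chef | dog | soda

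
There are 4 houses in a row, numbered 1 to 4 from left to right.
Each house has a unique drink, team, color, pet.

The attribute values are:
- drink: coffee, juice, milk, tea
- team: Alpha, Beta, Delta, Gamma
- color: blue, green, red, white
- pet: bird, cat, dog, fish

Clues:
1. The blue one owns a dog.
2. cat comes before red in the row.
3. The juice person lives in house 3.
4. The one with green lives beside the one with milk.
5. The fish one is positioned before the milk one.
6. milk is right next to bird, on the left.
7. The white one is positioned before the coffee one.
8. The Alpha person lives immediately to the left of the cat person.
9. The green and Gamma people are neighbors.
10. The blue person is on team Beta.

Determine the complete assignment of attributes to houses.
Solution:

House | Drink | Team | Color | Pet
----------------------------------
  1   | tea | Alpha | green | fish
  2   | milk | Gamma | white | cat
  3   | juice | Delta | red | bird
  4   | coffee | Beta | blue | dog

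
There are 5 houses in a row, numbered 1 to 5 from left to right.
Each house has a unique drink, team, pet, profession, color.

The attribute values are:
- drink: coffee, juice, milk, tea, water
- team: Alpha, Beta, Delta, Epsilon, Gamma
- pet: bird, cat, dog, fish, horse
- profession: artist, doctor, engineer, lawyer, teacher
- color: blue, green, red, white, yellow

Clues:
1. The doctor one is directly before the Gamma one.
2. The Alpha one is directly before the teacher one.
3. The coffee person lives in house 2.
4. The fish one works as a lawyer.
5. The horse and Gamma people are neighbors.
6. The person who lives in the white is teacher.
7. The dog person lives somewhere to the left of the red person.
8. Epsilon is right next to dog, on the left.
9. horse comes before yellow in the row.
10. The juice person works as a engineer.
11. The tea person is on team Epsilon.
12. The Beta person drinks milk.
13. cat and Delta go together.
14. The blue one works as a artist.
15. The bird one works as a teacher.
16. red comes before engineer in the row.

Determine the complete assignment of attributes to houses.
Solution:

House | Drink | Team | Pet | Profession | Color
-----------------------------------------------
  1   | tea | Epsilon | horse | doctor | green
  2   | coffee | Gamma | dog | artist | blue
  3   | water | Alpha | fish | lawyer | red
  4   | milk | Beta | bird | teacher | white
  5   | juice | Delta | cat | engineer | yellow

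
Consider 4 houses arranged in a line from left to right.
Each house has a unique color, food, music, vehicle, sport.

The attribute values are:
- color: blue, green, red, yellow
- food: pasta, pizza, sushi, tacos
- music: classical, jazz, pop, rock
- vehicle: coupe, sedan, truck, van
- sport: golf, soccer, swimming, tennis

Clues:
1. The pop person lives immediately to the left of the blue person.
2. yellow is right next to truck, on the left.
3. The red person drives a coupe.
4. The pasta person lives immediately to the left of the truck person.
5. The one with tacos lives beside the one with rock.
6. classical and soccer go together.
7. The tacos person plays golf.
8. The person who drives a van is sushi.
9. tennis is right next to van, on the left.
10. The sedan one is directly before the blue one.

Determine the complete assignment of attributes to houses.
Solution:

House | Color | Food | Music | Vehicle | Sport
----------------------------------------------
  1   | yellow | pasta | pop | sedan | swimming
  2   | blue | tacos | jazz | truck | golf
  3   | red | pizza | rock | coupe | tennis
  4   | green | sushi | classical | van | soccer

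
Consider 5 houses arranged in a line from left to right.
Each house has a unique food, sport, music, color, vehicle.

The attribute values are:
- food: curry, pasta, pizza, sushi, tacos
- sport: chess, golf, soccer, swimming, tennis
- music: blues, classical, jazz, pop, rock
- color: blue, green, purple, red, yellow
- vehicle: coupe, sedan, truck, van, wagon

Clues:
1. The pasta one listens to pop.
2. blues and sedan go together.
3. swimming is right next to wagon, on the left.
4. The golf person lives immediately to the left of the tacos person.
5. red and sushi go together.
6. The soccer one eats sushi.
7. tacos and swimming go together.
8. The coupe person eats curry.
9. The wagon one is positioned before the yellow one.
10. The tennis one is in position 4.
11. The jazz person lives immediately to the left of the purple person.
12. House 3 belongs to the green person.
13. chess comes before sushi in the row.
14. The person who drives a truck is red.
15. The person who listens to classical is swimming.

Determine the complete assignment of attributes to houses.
Solution:

House | Food | Sport | Music | Color | Vehicle
----------------------------------------------
  1   | curry | golf | jazz | blue | coupe
  2   | tacos | swimming | classical | purple | van
  3   | pasta | chess | pop | green | wagon
  4   | pizza | tennis | blues | yellow | sedan
  5   | sushi | soccer | rock | red | truck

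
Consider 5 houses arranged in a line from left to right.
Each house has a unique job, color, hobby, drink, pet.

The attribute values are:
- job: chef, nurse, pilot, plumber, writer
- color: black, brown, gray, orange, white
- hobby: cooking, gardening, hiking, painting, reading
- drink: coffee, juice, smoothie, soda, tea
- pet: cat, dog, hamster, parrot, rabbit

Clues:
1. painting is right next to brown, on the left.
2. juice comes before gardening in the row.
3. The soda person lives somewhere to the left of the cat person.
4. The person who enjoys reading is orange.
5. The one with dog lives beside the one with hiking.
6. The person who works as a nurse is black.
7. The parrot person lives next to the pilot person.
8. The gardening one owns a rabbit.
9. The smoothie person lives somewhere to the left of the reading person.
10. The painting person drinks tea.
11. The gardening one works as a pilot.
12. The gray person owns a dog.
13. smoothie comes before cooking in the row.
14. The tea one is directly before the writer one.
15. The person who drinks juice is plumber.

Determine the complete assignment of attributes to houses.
Solution:

House | Job | Color | Hobby | Drink | Pet
-----------------------------------------
  1   | chef | gray | painting | tea | dog
  2   | writer | brown | hiking | smoothie | hamster
  3   | plumber | orange | reading | juice | parrot
  4   | pilot | white | gardening | soda | rabbit
  5   | nurse | black | cooking | coffee | cat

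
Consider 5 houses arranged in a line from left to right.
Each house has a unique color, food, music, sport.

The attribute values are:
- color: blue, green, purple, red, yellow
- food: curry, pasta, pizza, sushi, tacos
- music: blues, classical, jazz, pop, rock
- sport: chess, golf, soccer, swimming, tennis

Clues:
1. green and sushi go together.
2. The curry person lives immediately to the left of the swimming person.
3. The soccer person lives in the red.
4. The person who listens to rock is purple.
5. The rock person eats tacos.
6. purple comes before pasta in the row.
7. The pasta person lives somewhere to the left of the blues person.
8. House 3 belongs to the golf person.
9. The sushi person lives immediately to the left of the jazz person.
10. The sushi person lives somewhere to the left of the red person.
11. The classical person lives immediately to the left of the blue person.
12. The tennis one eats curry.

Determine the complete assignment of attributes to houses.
Solution:

House | Color | Food | Music | Sport
------------------------------------
  1   | yellow | curry | pop | tennis
  2   | purple | tacos | rock | swimming
  3   | green | sushi | classical | golf
  4   | blue | pasta | jazz | chess
  5   | red | pizza | blues | soccer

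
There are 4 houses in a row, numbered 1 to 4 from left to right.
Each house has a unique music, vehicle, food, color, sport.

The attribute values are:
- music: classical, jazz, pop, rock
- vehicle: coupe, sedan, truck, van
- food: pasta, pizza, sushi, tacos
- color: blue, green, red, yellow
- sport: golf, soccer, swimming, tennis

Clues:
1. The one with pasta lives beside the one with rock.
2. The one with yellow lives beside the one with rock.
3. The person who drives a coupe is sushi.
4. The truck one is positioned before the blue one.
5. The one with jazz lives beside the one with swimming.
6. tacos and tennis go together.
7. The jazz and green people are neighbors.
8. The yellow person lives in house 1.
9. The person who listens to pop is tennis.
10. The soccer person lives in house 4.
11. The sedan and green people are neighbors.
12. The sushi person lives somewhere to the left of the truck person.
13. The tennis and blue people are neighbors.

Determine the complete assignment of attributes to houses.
Solution:

House | Music | Vehicle | Food | Color | Sport
----------------------------------------------
  1   | jazz | sedan | pasta | yellow | golf
  2   | rock | coupe | sushi | green | swimming
  3   | pop | truck | tacos | red | tennis
  4   | classical | van | pizza | blue | soccer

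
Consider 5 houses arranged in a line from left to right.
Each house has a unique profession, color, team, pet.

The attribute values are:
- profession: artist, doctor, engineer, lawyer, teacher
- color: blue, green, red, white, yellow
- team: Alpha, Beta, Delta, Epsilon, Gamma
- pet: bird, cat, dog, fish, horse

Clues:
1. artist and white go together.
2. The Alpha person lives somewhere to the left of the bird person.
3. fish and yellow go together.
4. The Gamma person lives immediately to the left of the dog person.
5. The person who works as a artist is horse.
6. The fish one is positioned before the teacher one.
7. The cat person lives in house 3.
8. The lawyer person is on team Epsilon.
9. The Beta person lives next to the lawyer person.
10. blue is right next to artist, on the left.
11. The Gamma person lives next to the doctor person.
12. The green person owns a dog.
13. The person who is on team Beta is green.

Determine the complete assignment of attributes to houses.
Solution:

House | Profession | Color | Team | Pet
---------------------------------------
  1   | engineer | yellow | Gamma | fish
  2   | doctor | green | Beta | dog
  3   | lawyer | blue | Epsilon | cat
  4   | artist | white | Alpha | horse
  5   | teacher | red | Delta | bird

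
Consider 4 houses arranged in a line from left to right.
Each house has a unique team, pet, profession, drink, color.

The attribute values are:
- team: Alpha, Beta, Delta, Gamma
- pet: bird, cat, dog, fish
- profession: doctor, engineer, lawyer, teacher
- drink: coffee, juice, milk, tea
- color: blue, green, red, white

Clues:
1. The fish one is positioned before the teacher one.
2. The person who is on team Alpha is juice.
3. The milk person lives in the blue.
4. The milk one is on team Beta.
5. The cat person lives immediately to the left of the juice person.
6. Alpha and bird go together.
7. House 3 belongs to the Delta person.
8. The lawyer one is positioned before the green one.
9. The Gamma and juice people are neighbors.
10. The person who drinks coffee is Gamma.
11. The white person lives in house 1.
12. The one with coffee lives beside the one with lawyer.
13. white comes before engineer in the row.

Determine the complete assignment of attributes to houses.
Solution:

House | Team | Pet | Profession | Drink | Color
-----------------------------------------------
  1   | Gamma | cat | doctor | coffee | white
  2   | Alpha | bird | lawyer | juice | red
  3   | Delta | fish | engineer | tea | green
  4   | Beta | dog | teacher | milk | blue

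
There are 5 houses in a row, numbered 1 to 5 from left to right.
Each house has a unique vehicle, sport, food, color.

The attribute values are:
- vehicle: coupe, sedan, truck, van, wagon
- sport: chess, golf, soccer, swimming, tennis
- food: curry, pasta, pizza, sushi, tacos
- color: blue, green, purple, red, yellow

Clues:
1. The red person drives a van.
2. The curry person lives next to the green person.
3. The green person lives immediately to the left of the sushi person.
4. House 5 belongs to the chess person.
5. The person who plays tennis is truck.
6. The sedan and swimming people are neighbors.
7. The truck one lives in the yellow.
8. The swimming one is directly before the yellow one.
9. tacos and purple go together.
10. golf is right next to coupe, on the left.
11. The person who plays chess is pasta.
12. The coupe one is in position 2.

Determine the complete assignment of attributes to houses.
Solution:

House | Vehicle | Sport | Food | Color
--------------------------------------
  1   | sedan | golf | curry | blue
  2   | coupe | swimming | pizza | green
  3   | truck | tennis | sushi | yellow
  4   | wagon | soccer | tacos | purple
  5   | van | chess | pasta | red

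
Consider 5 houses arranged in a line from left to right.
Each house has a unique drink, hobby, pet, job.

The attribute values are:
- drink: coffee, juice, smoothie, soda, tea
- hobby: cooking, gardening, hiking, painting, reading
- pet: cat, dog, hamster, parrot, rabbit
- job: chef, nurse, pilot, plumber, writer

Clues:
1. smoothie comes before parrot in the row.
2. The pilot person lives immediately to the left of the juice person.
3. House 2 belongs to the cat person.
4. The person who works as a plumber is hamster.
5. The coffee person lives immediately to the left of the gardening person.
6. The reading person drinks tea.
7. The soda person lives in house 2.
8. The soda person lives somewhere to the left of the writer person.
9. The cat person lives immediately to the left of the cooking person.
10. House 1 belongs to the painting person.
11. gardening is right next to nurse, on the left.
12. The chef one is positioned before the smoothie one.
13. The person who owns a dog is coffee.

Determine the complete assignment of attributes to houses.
Solution:

House | Drink | Hobby | Pet | Job
---------------------------------
  1   | coffee | painting | dog | chef
  2   | soda | gardening | cat | pilot
  3   | juice | cooking | rabbit | nurse
  4   | smoothie | hiking | hamster | plumber
  5   | tea | reading | parrot | writer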